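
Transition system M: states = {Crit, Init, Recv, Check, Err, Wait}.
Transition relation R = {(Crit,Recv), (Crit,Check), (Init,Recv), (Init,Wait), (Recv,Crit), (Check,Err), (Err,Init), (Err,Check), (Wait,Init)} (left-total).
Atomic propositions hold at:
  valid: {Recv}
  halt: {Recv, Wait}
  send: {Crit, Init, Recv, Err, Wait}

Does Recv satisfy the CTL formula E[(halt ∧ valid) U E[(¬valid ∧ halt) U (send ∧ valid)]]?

Sat(halt ∧ valid) = {Recv}
Sat(¬valid) = {Crit, Init, Check, Err, Wait}
Sat(¬valid ∧ halt) = {Wait}
Sat(send ∧ valid) = {Recv}
E[(¬valid ∧ halt) U (send ∧ valid)]: least fixpoint, start Z0 = Sat((send ∧ valid)) = {Recv}, add states in Sat(¬valid ∧ halt) with some successor in Z. Already a fixed point.
Sat(E[(¬valid ∧ halt) U (send ∧ valid)]) = {Recv}
E[(halt ∧ valid) U E[(¬valid ∧ halt) U (send ∧ valid)]]: least fixpoint, start Z0 = Sat(E[(¬valid ∧ halt) U (send ∧ valid)]) = {Recv}, add states in Sat(halt ∧ valid) with some successor in Z. Already a fixed point.
Sat(E[(halt ∧ valid) U E[(¬valid ∧ halt) U (send ∧ valid)]]) = {Recv}
Recv ∈ Sat(E[(halt ∧ valid) U E[(¬valid ∧ halt) U (send ∧ valid)]]) = {Recv}, so the formula holds at Recv.

Yes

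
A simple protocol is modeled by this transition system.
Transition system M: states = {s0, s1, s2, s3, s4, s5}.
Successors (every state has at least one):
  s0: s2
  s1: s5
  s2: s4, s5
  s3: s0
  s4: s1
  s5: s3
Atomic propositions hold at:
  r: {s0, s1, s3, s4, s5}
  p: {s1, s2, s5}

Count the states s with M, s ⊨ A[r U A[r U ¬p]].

5

Sat(¬p) = {s0, s3, s4}
A[r U ¬p]: least fixpoint, start Z0 = Sat(¬p) = {s0, s3, s4}, add states in Sat(r) with every successor in Z. Z1 = {s0, s3, s4, s5}; Z2 = {s0, s1, s3, s4, s5}; fixed.
Sat(A[r U ¬p]) = {s0, s1, s3, s4, s5}
A[r U A[r U ¬p]]: least fixpoint, start Z0 = Sat(A[r U ¬p]) = {s0, s1, s3, s4, s5}, add states in Sat(r) with every successor in Z. Already a fixed point.
Sat(A[r U A[r U ¬p]]) = {s0, s1, s3, s4, s5}
|Sat(A[r U A[r U ¬p]])| = |{s0, s1, s3, s4, s5}| = 5.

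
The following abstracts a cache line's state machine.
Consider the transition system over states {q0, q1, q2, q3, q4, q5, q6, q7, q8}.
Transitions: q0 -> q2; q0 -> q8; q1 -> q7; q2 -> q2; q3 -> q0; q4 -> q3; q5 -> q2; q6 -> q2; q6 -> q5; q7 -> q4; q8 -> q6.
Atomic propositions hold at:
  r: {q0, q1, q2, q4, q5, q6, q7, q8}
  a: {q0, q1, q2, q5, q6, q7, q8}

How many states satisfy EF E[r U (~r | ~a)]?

Sat(~r) = {q3}
Sat(~a) = {q3, q4}
Sat(~r | ~a) = {q3, q4}
E[r U (~r | ~a)]: least fixpoint, start Z0 = Sat((~r | ~a)) = {q3, q4}, add states in Sat(r) with some successor in Z. Z1 = {q3, q4, q7}; Z2 = {q1, q3, q4, q7}; fixed.
Sat(E[r U (~r | ~a)]) = {q1, q3, q4, q7}
EF E[r U (~r | ~a)]: least fixpoint, start Z0 = {q1, q3, q4, q7}, add states with some successor in Z. Already a fixed point.
Sat(EF E[r U (~r | ~a)]) = {q1, q3, q4, q7}
|Sat(EF E[r U (~r | ~a)])| = |{q1, q3, q4, q7}| = 4.

4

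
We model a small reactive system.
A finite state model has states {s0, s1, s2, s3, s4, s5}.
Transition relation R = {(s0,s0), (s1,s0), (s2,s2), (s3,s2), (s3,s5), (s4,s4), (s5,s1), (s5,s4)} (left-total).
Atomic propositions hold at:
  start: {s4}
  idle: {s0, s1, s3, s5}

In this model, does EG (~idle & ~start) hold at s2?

Sat(~idle) = {s2, s4}
Sat(~start) = {s0, s1, s2, s3, s5}
Sat(~idle & ~start) = {s2}
EG (~idle & ~start): greatest fixpoint, start Z0 = {s2}, keep only states in Sat with some successor in Z. Already a fixed point.
Sat(EG (~idle & ~start)) = {s2}
s2 ∈ Sat(EG (~idle & ~start)) = {s2}, so the formula holds at s2.

Yes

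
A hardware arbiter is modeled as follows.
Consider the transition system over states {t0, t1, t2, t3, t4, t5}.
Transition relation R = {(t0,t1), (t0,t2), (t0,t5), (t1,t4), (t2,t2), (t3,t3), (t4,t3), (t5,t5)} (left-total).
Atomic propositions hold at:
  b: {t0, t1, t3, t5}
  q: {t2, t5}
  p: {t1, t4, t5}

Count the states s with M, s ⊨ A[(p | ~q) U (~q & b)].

Sat(~q) = {t0, t1, t3, t4}
Sat(p | ~q) = {t0, t1, t3, t4, t5}
Sat(~q & b) = {t0, t1, t3}
A[(p | ~q) U (~q & b)]: least fixpoint, start Z0 = Sat((~q & b)) = {t0, t1, t3}, add states in Sat(p | ~q) with every successor in Z. Z1 = {t0, t1, t3, t4}; fixed.
Sat(A[(p | ~q) U (~q & b)]) = {t0, t1, t3, t4}
|Sat(A[(p | ~q) U (~q & b)])| = |{t0, t1, t3, t4}| = 4.

4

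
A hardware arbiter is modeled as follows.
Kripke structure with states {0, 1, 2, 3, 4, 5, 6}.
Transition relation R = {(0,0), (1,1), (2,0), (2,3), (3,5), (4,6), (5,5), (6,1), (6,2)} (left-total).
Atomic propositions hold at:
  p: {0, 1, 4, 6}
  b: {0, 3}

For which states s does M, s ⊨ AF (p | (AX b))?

Sat(AX b) = {s : every successor in {0, 3}} = {0, 2}
Sat(p | (AX b)) = {0, 1, 2, 4, 6}
AF (p | (AX b)): least fixpoint, start Z0 = {0, 1, 2, 4, 6}, add states with every successor in Z. Already a fixed point.
Sat(AF (p | (AX b))) = {0, 1, 2, 4, 6}

{0, 1, 2, 4, 6}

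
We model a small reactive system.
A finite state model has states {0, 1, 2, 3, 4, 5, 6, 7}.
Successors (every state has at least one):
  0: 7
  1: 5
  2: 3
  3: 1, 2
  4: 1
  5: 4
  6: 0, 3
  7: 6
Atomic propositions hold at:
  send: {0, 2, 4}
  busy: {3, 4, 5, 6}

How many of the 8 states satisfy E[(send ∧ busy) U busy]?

4

Sat(send ∧ busy) = {4}
E[(send ∧ busy) U busy]: least fixpoint, start Z0 = Sat(busy) = {3, 4, 5, 6}, add states in Sat(send ∧ busy) with some successor in Z. Already a fixed point.
Sat(E[(send ∧ busy) U busy]) = {3, 4, 5, 6}
|Sat(E[(send ∧ busy) U busy])| = |{3, 4, 5, 6}| = 4.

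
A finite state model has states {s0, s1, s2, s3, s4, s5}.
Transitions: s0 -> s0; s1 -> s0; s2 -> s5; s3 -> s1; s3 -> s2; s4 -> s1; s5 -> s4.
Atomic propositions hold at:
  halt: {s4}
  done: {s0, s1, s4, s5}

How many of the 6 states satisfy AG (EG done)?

EG done: greatest fixpoint, start Z0 = {s0, s1, s4, s5}, keep only states in Sat with some successor in Z. Already a fixed point.
Sat(EG done) = {s0, s1, s4, s5}
AG (EG done): greatest fixpoint, start Z0 = {s0, s1, s4, s5}, keep only states in Sat with every successor in Z. Already a fixed point.
Sat(AG (EG done)) = {s0, s1, s4, s5}
|Sat(AG (EG done))| = |{s0, s1, s4, s5}| = 4.

4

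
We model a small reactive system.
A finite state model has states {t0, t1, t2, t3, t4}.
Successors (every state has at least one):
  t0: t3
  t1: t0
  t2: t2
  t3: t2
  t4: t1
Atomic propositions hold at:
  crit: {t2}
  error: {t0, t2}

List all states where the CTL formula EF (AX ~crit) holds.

Sat(~crit) = {t0, t1, t3, t4}
Sat(AX ~crit) = {s : every successor in {t0, t1, t3, t4}} = {t0, t1, t4}
EF (AX ~crit): least fixpoint, start Z0 = {t0, t1, t4}, add states with some successor in Z. Already a fixed point.
Sat(EF (AX ~crit)) = {t0, t1, t4}

{t0, t1, t4}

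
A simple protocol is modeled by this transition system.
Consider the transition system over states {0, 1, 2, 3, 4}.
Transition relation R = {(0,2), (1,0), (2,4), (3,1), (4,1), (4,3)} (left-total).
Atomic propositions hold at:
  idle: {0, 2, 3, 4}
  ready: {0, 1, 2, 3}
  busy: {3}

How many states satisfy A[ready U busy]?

A[ready U busy]: least fixpoint, start Z0 = Sat(busy) = {3}, add states in Sat(ready) with every successor in Z. Already a fixed point.
Sat(A[ready U busy]) = {3}
|Sat(A[ready U busy])| = |{3}| = 1.

1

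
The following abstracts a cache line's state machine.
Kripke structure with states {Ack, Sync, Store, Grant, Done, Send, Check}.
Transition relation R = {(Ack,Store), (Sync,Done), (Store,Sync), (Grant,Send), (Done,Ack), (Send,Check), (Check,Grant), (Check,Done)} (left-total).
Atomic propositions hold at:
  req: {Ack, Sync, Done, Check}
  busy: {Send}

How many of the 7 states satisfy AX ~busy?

Sat(~busy) = {Ack, Sync, Store, Grant, Done, Check}
Sat(AX ~busy) = {s : every successor in {Ack, Sync, Store, Grant, Done, Check}} = {Ack, Sync, Store, Done, Send, Check}
|Sat(AX ~busy)| = |{Ack, Sync, Store, Done, Send, Check}| = 6.

6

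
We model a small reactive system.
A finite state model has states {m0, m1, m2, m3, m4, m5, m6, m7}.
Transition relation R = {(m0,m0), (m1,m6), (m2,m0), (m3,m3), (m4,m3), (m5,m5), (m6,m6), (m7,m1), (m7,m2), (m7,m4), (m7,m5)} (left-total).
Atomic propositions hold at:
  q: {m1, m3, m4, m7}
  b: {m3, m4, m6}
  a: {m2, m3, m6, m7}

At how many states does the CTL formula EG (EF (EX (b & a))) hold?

5

Sat(b & a) = {m3, m6}
Sat(EX (b & a)) = {s : some successor in {m3, m6}} = {m1, m3, m4, m6}
EF (EX (b & a)): least fixpoint, start Z0 = {m1, m3, m4, m6}, add states with some successor in Z. Z1 = {m1, m3, m4, m6, m7}; fixed.
Sat(EF (EX (b & a))) = {m1, m3, m4, m6, m7}
EG (EF (EX (b & a))): greatest fixpoint, start Z0 = {m1, m3, m4, m6, m7}, keep only states in Sat with some successor in Z. Already a fixed point.
Sat(EG (EF (EX (b & a)))) = {m1, m3, m4, m6, m7}
|Sat(EG (EF (EX (b & a))))| = |{m1, m3, m4, m6, m7}| = 5.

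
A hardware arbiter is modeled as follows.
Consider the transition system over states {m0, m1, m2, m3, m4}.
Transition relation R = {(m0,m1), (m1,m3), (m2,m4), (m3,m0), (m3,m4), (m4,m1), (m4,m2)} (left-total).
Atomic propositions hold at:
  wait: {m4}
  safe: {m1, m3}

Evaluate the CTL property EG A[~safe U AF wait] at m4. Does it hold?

Sat(~safe) = {m0, m2, m4}
AF wait: least fixpoint, start Z0 = {m4}, add states with every successor in Z. Z1 = {m2, m4}; fixed.
Sat(AF wait) = {m2, m4}
A[~safe U AF wait]: least fixpoint, start Z0 = Sat(AF wait) = {m2, m4}, add states in Sat(~safe) with every successor in Z. Already a fixed point.
Sat(A[~safe U AF wait]) = {m2, m4}
EG A[~safe U AF wait]: greatest fixpoint, start Z0 = {m2, m4}, keep only states in Sat with some successor in Z. Already a fixed point.
Sat(EG A[~safe U AF wait]) = {m2, m4}
m4 ∈ Sat(EG A[~safe U AF wait]) = {m2, m4}, so the formula holds at m4.

Yes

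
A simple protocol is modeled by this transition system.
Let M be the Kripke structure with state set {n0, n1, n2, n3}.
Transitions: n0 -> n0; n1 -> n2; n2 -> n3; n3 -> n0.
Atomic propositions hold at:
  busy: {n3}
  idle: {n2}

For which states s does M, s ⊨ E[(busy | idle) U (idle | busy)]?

{n2, n3}

Sat(busy | idle) = {n2, n3}
Sat(idle | busy) = {n2, n3}
E[(busy | idle) U (idle | busy)]: least fixpoint, start Z0 = Sat((idle | busy)) = {n2, n3}, add states in Sat(busy | idle) with some successor in Z. Already a fixed point.
Sat(E[(busy | idle) U (idle | busy)]) = {n2, n3}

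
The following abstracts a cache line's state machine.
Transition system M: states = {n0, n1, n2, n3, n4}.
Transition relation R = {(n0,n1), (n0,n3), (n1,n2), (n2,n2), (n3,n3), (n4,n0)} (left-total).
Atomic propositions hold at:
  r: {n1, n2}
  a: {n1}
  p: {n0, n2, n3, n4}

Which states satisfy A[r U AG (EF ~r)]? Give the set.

Sat(~r) = {n0, n3, n4}
EF ~r: least fixpoint, start Z0 = {n0, n3, n4}, add states with some successor in Z. Already a fixed point.
Sat(EF ~r) = {n0, n3, n4}
AG (EF ~r): greatest fixpoint, start Z0 = {n0, n3, n4}, keep only states in Sat with every successor in Z. Z1 = {n3, n4}; Z2 = {n3}; fixed.
Sat(AG (EF ~r)) = {n3}
A[r U AG (EF ~r)]: least fixpoint, start Z0 = Sat(AG (EF ~r)) = {n3}, add states in Sat(r) with every successor in Z. Already a fixed point.
Sat(A[r U AG (EF ~r)]) = {n3}

{n3}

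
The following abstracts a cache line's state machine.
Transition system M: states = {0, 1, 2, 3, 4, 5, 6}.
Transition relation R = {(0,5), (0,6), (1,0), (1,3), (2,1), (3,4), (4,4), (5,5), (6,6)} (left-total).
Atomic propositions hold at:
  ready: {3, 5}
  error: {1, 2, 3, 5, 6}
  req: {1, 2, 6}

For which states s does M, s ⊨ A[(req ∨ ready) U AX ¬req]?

{1, 2, 3, 4, 5}

Sat(req ∨ ready) = {1, 2, 3, 5, 6}
Sat(¬req) = {0, 3, 4, 5}
Sat(AX ¬req) = {s : every successor in {0, 3, 4, 5}} = {1, 3, 4, 5}
A[(req ∨ ready) U AX ¬req]: least fixpoint, start Z0 = Sat(AX ¬req) = {1, 3, 4, 5}, add states in Sat(req ∨ ready) with every successor in Z. Z1 = {1, 2, 3, 4, 5}; fixed.
Sat(A[(req ∨ ready) U AX ¬req]) = {1, 2, 3, 4, 5}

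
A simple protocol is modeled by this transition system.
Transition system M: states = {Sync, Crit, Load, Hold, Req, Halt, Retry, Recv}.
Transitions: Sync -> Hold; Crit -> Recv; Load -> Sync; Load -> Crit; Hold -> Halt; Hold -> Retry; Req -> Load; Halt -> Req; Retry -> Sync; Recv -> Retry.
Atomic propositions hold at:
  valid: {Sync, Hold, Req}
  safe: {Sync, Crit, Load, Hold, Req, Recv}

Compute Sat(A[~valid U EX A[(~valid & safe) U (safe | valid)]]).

Sat(~valid) = {Crit, Load, Halt, Retry, Recv}
Sat(~valid & safe) = {Crit, Load, Recv}
Sat(safe | valid) = {Sync, Crit, Load, Hold, Req, Recv}
A[(~valid & safe) U (safe | valid)]: least fixpoint, start Z0 = Sat((safe | valid)) = {Sync, Crit, Load, Hold, Req, Recv}, add states in Sat(~valid & safe) with every successor in Z. Already a fixed point.
Sat(A[(~valid & safe) U (safe | valid)]) = {Sync, Crit, Load, Hold, Req, Recv}
Sat(EX A[(~valid & safe) U (safe | valid)]) = {s : some successor in {Sync, Crit, Load, Hold, Req, Recv}} = {Sync, Crit, Load, Req, Halt, Retry}
A[~valid U EX A[(~valid & safe) U (safe | valid)]]: least fixpoint, start Z0 = Sat(EX A[(~valid & safe) U (safe | valid)]) = {Sync, Crit, Load, Req, Halt, Retry}, add states in Sat(~valid) with every successor in Z. Z1 = {Sync, Crit, Load, Req, Halt, Retry, Recv}; fixed.
Sat(A[~valid U EX A[(~valid & safe) U (safe | valid)]]) = {Sync, Crit, Load, Req, Halt, Retry, Recv}

{Sync, Crit, Load, Req, Halt, Retry, Recv}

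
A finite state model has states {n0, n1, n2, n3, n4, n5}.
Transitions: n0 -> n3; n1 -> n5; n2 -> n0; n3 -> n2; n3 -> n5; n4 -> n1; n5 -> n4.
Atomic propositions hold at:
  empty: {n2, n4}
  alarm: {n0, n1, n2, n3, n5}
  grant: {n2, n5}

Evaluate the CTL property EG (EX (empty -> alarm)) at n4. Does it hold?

No

Sat(empty -> alarm) = {n0, n1, n2, n3, n5}
Sat(EX (empty -> alarm)) = {s : some successor in {n0, n1, n2, n3, n5}} = {n0, n1, n2, n3, n4}
EG (EX (empty -> alarm)): greatest fixpoint, start Z0 = {n0, n1, n2, n3, n4}, keep only states in Sat with some successor in Z. Z1 = {n0, n2, n3, n4}; Z2 = {n0, n2, n3}; fixed.
Sat(EG (EX (empty -> alarm))) = {n0, n2, n3}
n4 ∉ Sat(EG (EX (empty -> alarm))) = {n0, n2, n3}, so the formula does not hold at n4.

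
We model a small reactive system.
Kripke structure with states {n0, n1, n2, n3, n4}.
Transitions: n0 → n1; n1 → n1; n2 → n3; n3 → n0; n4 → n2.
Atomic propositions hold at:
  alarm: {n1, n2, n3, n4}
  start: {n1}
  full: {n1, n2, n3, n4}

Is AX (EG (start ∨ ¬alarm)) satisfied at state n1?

Sat(¬alarm) = {n0}
Sat(start ∨ ¬alarm) = {n0, n1}
EG (start ∨ ¬alarm): greatest fixpoint, start Z0 = {n0, n1}, keep only states in Sat with some successor in Z. Already a fixed point.
Sat(EG (start ∨ ¬alarm)) = {n0, n1}
Sat(AX (EG (start ∨ ¬alarm))) = {s : every successor in {n0, n1}} = {n0, n1, n3}
n1 ∈ Sat(AX (EG (start ∨ ¬alarm))) = {n0, n1, n3}, so the formula holds at n1.

Yes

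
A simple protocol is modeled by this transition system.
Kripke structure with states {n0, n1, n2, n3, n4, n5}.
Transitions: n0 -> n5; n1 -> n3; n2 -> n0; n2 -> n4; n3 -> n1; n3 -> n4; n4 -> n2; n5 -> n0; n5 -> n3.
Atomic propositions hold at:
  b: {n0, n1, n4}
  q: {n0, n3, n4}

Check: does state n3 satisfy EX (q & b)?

Sat(q & b) = {n0, n4}
Sat(EX (q & b)) = {s : some successor in {n0, n4}} = {n2, n3, n5}
n3 ∈ Sat(EX (q & b)) = {n2, n3, n5}, so the formula holds at n3.

Yes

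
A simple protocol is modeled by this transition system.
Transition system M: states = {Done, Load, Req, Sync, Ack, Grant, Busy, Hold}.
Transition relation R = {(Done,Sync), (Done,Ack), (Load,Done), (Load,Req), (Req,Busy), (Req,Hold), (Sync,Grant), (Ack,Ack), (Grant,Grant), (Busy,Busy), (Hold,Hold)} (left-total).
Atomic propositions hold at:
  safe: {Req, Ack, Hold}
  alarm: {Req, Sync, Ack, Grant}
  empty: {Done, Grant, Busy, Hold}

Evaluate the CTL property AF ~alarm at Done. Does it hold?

Yes

Sat(~alarm) = {Done, Load, Busy, Hold}
AF ~alarm: least fixpoint, start Z0 = {Done, Load, Busy, Hold}, add states with every successor in Z. Z1 = {Done, Load, Req, Busy, Hold}; fixed.
Sat(AF ~alarm) = {Done, Load, Req, Busy, Hold}
Done ∈ Sat(AF ~alarm) = {Done, Load, Req, Busy, Hold}, so the formula holds at Done.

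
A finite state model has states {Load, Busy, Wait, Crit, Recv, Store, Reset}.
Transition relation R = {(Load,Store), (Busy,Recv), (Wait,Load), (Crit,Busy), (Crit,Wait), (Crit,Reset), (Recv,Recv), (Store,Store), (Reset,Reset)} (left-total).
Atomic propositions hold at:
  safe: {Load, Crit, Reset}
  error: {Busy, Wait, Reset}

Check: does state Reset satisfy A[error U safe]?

A[error U safe]: least fixpoint, start Z0 = Sat(safe) = {Load, Crit, Reset}, add states in Sat(error) with every successor in Z. Z1 = {Load, Wait, Crit, Reset}; fixed.
Sat(A[error U safe]) = {Load, Wait, Crit, Reset}
Reset ∈ Sat(A[error U safe]) = {Load, Wait, Crit, Reset}, so the formula holds at Reset.

Yes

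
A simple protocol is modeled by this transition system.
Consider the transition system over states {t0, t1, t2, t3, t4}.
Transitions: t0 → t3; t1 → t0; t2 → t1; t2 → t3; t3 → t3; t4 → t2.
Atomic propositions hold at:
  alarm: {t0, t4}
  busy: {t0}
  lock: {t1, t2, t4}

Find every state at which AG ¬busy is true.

{t3}

Sat(¬busy) = {t1, t2, t3, t4}
AG ¬busy: greatest fixpoint, start Z0 = {t1, t2, t3, t4}, keep only states in Sat with every successor in Z. Z1 = {t2, t3, t4}; Z2 = {t3, t4}; Z3 = {t3}; fixed.
Sat(AG ¬busy) = {t3}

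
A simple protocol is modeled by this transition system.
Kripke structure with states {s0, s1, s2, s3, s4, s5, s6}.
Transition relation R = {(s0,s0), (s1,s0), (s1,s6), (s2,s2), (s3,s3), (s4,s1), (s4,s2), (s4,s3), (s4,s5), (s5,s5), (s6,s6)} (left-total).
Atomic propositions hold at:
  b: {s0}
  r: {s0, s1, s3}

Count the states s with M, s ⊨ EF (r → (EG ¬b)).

6

Sat(¬b) = {s1, s2, s3, s4, s5, s6}
EG ¬b: greatest fixpoint, start Z0 = {s1, s2, s3, s4, s5, s6}, keep only states in Sat with some successor in Z. Already a fixed point.
Sat(EG ¬b) = {s1, s2, s3, s4, s5, s6}
Sat(r → (EG ¬b)) = {s1, s2, s3, s4, s5, s6}
EF (r → (EG ¬b)): least fixpoint, start Z0 = {s1, s2, s3, s4, s5, s6}, add states with some successor in Z. Already a fixed point.
Sat(EF (r → (EG ¬b))) = {s1, s2, s3, s4, s5, s6}
|Sat(EF (r → (EG ¬b)))| = |{s1, s2, s3, s4, s5, s6}| = 6.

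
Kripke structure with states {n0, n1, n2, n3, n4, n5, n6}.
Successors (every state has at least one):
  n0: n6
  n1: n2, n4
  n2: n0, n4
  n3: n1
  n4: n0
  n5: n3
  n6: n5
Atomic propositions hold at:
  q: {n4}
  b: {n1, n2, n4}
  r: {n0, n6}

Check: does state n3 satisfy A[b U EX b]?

Sat(EX b) = {s : some successor in {n1, n2, n4}} = {n1, n2, n3}
A[b U EX b]: least fixpoint, start Z0 = Sat(EX b) = {n1, n2, n3}, add states in Sat(b) with every successor in Z. Already a fixed point.
Sat(A[b U EX b]) = {n1, n2, n3}
n3 ∈ Sat(A[b U EX b]) = {n1, n2, n3}, so the formula holds at n3.

Yes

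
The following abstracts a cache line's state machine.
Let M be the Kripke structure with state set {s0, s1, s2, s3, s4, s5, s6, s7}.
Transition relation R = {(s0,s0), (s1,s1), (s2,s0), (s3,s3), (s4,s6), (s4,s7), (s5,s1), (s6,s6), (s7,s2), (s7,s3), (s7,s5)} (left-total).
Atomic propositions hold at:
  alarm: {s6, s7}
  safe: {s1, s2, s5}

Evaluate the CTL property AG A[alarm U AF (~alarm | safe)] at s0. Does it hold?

Yes

Sat(~alarm) = {s0, s1, s2, s3, s4, s5}
Sat(~alarm | safe) = {s0, s1, s2, s3, s4, s5}
AF (~alarm | safe): least fixpoint, start Z0 = {s0, s1, s2, s3, s4, s5}, add states with every successor in Z. Z1 = {s0, s1, s2, s3, s4, s5, s7}; fixed.
Sat(AF (~alarm | safe)) = {s0, s1, s2, s3, s4, s5, s7}
A[alarm U AF (~alarm | safe)]: least fixpoint, start Z0 = Sat(AF (~alarm | safe)) = {s0, s1, s2, s3, s4, s5, s7}, add states in Sat(alarm) with every successor in Z. Already a fixed point.
Sat(A[alarm U AF (~alarm | safe)]) = {s0, s1, s2, s3, s4, s5, s7}
AG A[alarm U AF (~alarm | safe)]: greatest fixpoint, start Z0 = {s0, s1, s2, s3, s4, s5, s7}, keep only states in Sat with every successor in Z. Z1 = {s0, s1, s2, s3, s5, s7}; fixed.
Sat(AG A[alarm U AF (~alarm | safe)]) = {s0, s1, s2, s3, s5, s7}
s0 ∈ Sat(AG A[alarm U AF (~alarm | safe)]) = {s0, s1, s2, s3, s5, s7}, so the formula holds at s0.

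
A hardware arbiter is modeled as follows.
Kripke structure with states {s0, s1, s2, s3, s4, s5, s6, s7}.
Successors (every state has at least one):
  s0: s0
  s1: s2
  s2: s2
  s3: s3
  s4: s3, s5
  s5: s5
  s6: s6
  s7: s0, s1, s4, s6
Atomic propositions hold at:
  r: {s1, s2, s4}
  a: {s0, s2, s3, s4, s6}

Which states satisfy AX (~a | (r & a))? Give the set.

{s1, s2, s5}

Sat(~a) = {s1, s5, s7}
Sat(r & a) = {s2, s4}
Sat(~a | (r & a)) = {s1, s2, s4, s5, s7}
Sat(AX (~a | (r & a))) = {s : every successor in {s1, s2, s4, s5, s7}} = {s1, s2, s5}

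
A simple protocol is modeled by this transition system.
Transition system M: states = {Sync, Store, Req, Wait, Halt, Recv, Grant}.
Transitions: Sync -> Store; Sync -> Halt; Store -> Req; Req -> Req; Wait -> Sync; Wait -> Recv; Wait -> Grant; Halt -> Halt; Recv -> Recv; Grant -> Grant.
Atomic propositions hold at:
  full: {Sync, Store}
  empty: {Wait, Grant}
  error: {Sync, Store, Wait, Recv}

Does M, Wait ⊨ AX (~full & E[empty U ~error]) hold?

Sat(~full) = {Req, Wait, Halt, Recv, Grant}
Sat(~error) = {Req, Halt, Grant}
E[empty U ~error]: least fixpoint, start Z0 = Sat(~error) = {Req, Halt, Grant}, add states in Sat(empty) with some successor in Z. Z1 = {Req, Wait, Halt, Grant}; fixed.
Sat(E[empty U ~error]) = {Req, Wait, Halt, Grant}
Sat(~full & E[empty U ~error]) = {Req, Wait, Halt, Grant}
Sat(AX (~full & E[empty U ~error])) = {s : every successor in {Req, Wait, Halt, Grant}} = {Store, Req, Halt, Grant}
Wait ∉ Sat(AX (~full & E[empty U ~error])) = {Store, Req, Halt, Grant}, so the formula does not hold at Wait.

No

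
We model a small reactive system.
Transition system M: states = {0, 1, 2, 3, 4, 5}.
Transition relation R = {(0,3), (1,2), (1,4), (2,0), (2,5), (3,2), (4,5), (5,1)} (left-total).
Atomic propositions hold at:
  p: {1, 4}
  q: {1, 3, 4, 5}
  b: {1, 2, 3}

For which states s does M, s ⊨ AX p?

{5}

Sat(AX p) = {s : every successor in {1, 4}} = {5}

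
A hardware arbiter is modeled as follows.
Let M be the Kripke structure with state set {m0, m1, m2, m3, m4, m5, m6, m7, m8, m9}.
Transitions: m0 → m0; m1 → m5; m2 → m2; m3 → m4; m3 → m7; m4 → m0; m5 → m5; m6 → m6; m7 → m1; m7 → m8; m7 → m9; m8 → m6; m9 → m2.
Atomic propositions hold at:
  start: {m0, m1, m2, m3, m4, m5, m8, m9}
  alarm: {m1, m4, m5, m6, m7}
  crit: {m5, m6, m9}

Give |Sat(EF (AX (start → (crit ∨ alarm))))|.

Sat(crit ∨ alarm) = {m1, m4, m5, m6, m7, m9}
Sat(start → (crit ∨ alarm)) = {m1, m4, m5, m6, m7, m9}
Sat(AX (start → (crit ∨ alarm))) = {s : every successor in {m1, m4, m5, m6, m7, m9}} = {m1, m3, m5, m6, m8}
EF (AX (start → (crit ∨ alarm))): least fixpoint, start Z0 = {m1, m3, m5, m6, m8}, add states with some successor in Z. Z1 = {m1, m3, m5, m6, m7, m8}; fixed.
Sat(EF (AX (start → (crit ∨ alarm)))) = {m1, m3, m5, m6, m7, m8}
|Sat(EF (AX (start → (crit ∨ alarm))))| = |{m1, m3, m5, m6, m7, m8}| = 6.

6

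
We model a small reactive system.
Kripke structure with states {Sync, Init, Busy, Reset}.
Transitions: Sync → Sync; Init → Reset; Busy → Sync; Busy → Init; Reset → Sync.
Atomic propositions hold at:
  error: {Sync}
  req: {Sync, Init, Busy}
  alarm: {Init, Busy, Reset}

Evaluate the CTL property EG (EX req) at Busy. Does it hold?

Sat(EX req) = {s : some successor in {Sync, Init, Busy}} = {Sync, Busy, Reset}
EG (EX req): greatest fixpoint, start Z0 = {Sync, Busy, Reset}, keep only states in Sat with some successor in Z. Already a fixed point.
Sat(EG (EX req)) = {Sync, Busy, Reset}
Busy ∈ Sat(EG (EX req)) = {Sync, Busy, Reset}, so the formula holds at Busy.

Yes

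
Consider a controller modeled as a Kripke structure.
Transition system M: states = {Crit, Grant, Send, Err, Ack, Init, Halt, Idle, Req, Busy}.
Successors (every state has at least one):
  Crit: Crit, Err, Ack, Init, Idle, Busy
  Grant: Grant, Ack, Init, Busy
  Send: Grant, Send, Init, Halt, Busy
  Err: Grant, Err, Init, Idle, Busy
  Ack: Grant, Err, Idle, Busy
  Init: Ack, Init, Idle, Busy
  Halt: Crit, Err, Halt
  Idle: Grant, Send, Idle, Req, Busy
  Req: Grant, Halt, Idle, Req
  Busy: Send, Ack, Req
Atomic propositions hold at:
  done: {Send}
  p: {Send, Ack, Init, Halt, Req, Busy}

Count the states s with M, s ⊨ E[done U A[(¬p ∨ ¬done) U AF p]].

Sat(¬p) = {Crit, Grant, Err, Idle}
Sat(¬done) = {Crit, Grant, Err, Ack, Init, Halt, Idle, Req, Busy}
Sat(¬p ∨ ¬done) = {Crit, Grant, Err, Ack, Init, Halt, Idle, Req, Busy}
AF p: least fixpoint, start Z0 = {Send, Ack, Init, Halt, Req, Busy}, add states with every successor in Z. Already a fixed point.
Sat(AF p) = {Send, Ack, Init, Halt, Req, Busy}
A[(¬p ∨ ¬done) U AF p]: least fixpoint, start Z0 = Sat(AF p) = {Send, Ack, Init, Halt, Req, Busy}, add states in Sat(¬p ∨ ¬done) with every successor in Z. Already a fixed point.
Sat(A[(¬p ∨ ¬done) U AF p]) = {Send, Ack, Init, Halt, Req, Busy}
E[done U A[(¬p ∨ ¬done) U AF p]]: least fixpoint, start Z0 = Sat(A[(¬p ∨ ¬done) U AF p]) = {Send, Ack, Init, Halt, Req, Busy}, add states in Sat(done) with some successor in Z. Already a fixed point.
Sat(E[done U A[(¬p ∨ ¬done) U AF p]]) = {Send, Ack, Init, Halt, Req, Busy}
|Sat(E[done U A[(¬p ∨ ¬done) U AF p]])| = |{Send, Ack, Init, Halt, Req, Busy}| = 6.

6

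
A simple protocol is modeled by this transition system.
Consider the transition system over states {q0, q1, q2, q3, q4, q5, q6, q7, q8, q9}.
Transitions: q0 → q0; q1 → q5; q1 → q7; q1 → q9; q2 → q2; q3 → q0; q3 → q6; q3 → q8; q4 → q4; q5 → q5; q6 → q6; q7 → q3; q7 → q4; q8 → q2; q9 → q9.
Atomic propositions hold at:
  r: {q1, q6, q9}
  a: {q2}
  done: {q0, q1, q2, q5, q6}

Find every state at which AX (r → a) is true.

Sat(r → a) = {q0, q2, q3, q4, q5, q7, q8}
Sat(AX (r → a)) = {s : every successor in {q0, q2, q3, q4, q5, q7, q8}} = {q0, q2, q4, q5, q7, q8}

{q0, q2, q4, q5, q7, q8}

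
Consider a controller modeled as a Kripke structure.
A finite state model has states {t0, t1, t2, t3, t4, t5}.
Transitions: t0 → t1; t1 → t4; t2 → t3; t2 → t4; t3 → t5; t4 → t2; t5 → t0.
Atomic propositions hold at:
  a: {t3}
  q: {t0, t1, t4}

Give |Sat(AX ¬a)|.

Sat(¬a) = {t0, t1, t2, t4, t5}
Sat(AX ¬a) = {s : every successor in {t0, t1, t2, t4, t5}} = {t0, t1, t3, t4, t5}
|Sat(AX ¬a)| = |{t0, t1, t3, t4, t5}| = 5.

5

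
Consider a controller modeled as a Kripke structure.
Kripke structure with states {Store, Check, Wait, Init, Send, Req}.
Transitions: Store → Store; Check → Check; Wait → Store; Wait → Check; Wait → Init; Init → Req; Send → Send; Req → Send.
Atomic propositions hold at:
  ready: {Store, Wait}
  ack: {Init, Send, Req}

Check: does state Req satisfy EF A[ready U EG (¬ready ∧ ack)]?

Yes

Sat(¬ready) = {Check, Init, Send, Req}
Sat(¬ready ∧ ack) = {Init, Send, Req}
EG (¬ready ∧ ack): greatest fixpoint, start Z0 = {Init, Send, Req}, keep only states in Sat with some successor in Z. Already a fixed point.
Sat(EG (¬ready ∧ ack)) = {Init, Send, Req}
A[ready U EG (¬ready ∧ ack)]: least fixpoint, start Z0 = Sat(EG (¬ready ∧ ack)) = {Init, Send, Req}, add states in Sat(ready) with every successor in Z. Already a fixed point.
Sat(A[ready U EG (¬ready ∧ ack)]) = {Init, Send, Req}
EF A[ready U EG (¬ready ∧ ack)]: least fixpoint, start Z0 = {Init, Send, Req}, add states with some successor in Z. Z1 = {Wait, Init, Send, Req}; fixed.
Sat(EF A[ready U EG (¬ready ∧ ack)]) = {Wait, Init, Send, Req}
Req ∈ Sat(EF A[ready U EG (¬ready ∧ ack)]) = {Wait, Init, Send, Req}, so the formula holds at Req.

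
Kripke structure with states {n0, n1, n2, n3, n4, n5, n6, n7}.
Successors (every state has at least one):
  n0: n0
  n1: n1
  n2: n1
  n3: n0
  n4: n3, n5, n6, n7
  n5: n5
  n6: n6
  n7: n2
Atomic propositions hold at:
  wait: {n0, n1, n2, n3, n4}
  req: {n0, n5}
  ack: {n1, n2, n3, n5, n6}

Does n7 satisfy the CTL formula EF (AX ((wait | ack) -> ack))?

Sat(wait | ack) = {n0, n1, n2, n3, n4, n5, n6}
Sat((wait | ack) -> ack) = {n1, n2, n3, n5, n6, n7}
Sat(AX ((wait | ack) -> ack)) = {s : every successor in {n1, n2, n3, n5, n6, n7}} = {n1, n2, n4, n5, n6, n7}
EF (AX ((wait | ack) -> ack)): least fixpoint, start Z0 = {n1, n2, n4, n5, n6, n7}, add states with some successor in Z. Already a fixed point.
Sat(EF (AX ((wait | ack) -> ack))) = {n1, n2, n4, n5, n6, n7}
n7 ∈ Sat(EF (AX ((wait | ack) -> ack))) = {n1, n2, n4, n5, n6, n7}, so the formula holds at n7.

Yes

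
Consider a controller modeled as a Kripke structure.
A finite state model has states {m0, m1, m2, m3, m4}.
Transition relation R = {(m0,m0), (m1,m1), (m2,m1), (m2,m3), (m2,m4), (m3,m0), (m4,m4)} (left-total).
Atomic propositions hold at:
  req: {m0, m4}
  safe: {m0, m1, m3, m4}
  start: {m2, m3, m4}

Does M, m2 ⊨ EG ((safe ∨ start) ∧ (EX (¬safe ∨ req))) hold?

Yes

Sat(safe ∨ start) = {m0, m1, m2, m3, m4}
Sat(¬safe) = {m2}
Sat(¬safe ∨ req) = {m0, m2, m4}
Sat(EX (¬safe ∨ req)) = {s : some successor in {m0, m2, m4}} = {m0, m2, m3, m4}
Sat((safe ∨ start) ∧ (EX (¬safe ∨ req))) = {m0, m2, m3, m4}
EG ((safe ∨ start) ∧ (EX (¬safe ∨ req))): greatest fixpoint, start Z0 = {m0, m2, m3, m4}, keep only states in Sat with some successor in Z. Already a fixed point.
Sat(EG ((safe ∨ start) ∧ (EX (¬safe ∨ req)))) = {m0, m2, m3, m4}
m2 ∈ Sat(EG ((safe ∨ start) ∧ (EX (¬safe ∨ req)))) = {m0, m2, m3, m4}, so the formula holds at m2.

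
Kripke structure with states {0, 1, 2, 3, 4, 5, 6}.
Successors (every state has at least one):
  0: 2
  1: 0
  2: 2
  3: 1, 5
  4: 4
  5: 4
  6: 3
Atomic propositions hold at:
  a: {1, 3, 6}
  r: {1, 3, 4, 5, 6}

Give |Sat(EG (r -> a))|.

Sat(r -> a) = {0, 1, 2, 3, 6}
EG (r -> a): greatest fixpoint, start Z0 = {0, 1, 2, 3, 6}, keep only states in Sat with some successor in Z. Already a fixed point.
Sat(EG (r -> a)) = {0, 1, 2, 3, 6}
|Sat(EG (r -> a))| = |{0, 1, 2, 3, 6}| = 5.

5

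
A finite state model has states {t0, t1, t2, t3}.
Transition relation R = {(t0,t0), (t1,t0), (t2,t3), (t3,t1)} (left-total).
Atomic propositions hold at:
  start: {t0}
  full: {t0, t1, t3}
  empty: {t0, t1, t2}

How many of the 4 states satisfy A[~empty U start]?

Sat(~empty) = {t3}
A[~empty U start]: least fixpoint, start Z0 = Sat(start) = {t0}, add states in Sat(~empty) with every successor in Z. Already a fixed point.
Sat(A[~empty U start]) = {t0}
|Sat(A[~empty U start])| = |{t0}| = 1.

1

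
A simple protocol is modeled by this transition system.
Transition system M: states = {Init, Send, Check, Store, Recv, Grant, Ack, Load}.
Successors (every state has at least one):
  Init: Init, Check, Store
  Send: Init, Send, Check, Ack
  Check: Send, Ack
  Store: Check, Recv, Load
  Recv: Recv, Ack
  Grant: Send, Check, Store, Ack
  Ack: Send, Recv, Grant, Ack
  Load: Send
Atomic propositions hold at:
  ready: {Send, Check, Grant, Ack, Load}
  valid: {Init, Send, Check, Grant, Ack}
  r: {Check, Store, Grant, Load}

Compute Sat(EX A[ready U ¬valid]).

{Init, Store, Recv, Grant, Ack}

Sat(¬valid) = {Store, Recv, Load}
A[ready U ¬valid]: least fixpoint, start Z0 = Sat(¬valid) = {Store, Recv, Load}, add states in Sat(ready) with every successor in Z. Already a fixed point.
Sat(A[ready U ¬valid]) = {Store, Recv, Load}
Sat(EX A[ready U ¬valid]) = {s : some successor in {Store, Recv, Load}} = {Init, Store, Recv, Grant, Ack}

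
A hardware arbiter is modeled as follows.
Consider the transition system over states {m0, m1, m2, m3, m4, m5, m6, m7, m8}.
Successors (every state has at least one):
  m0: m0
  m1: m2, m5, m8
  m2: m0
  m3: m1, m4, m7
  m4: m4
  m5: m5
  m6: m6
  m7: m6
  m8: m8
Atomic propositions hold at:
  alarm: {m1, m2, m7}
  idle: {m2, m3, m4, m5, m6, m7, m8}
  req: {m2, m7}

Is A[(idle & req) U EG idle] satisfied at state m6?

Yes

Sat(idle & req) = {m2, m7}
EG idle: greatest fixpoint, start Z0 = {m2, m3, m4, m5, m6, m7, m8}, keep only states in Sat with some successor in Z. Z1 = {m3, m4, m5, m6, m7, m8}; fixed.
Sat(EG idle) = {m3, m4, m5, m6, m7, m8}
A[(idle & req) U EG idle]: least fixpoint, start Z0 = Sat(EG idle) = {m3, m4, m5, m6, m7, m8}, add states in Sat(idle & req) with every successor in Z. Already a fixed point.
Sat(A[(idle & req) U EG idle]) = {m3, m4, m5, m6, m7, m8}
m6 ∈ Sat(A[(idle & req) U EG idle]) = {m3, m4, m5, m6, m7, m8}, so the formula holds at m6.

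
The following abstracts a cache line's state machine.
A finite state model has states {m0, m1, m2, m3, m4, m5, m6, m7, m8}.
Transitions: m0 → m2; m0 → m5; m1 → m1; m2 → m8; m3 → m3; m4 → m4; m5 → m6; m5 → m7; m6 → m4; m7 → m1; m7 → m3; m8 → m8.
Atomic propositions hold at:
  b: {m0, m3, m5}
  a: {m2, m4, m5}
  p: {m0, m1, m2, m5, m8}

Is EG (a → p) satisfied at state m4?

Sat(a → p) = {m0, m1, m2, m3, m5, m6, m7, m8}
EG (a → p): greatest fixpoint, start Z0 = {m0, m1, m2, m3, m5, m6, m7, m8}, keep only states in Sat with some successor in Z. Z1 = {m0, m1, m2, m3, m5, m7, m8}; fixed.
Sat(EG (a → p)) = {m0, m1, m2, m3, m5, m7, m8}
m4 ∉ Sat(EG (a → p)) = {m0, m1, m2, m3, m5, m7, m8}, so the formula does not hold at m4.

No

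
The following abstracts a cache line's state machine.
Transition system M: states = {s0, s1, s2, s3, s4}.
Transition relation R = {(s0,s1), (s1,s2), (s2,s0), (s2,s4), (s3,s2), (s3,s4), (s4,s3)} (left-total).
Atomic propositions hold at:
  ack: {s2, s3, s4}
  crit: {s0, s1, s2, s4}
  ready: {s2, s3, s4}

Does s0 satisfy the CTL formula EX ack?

No

Sat(EX ack) = {s : some successor in {s2, s3, s4}} = {s1, s2, s3, s4}
s0 ∉ Sat(EX ack) = {s1, s2, s3, s4}, so the formula does not hold at s0.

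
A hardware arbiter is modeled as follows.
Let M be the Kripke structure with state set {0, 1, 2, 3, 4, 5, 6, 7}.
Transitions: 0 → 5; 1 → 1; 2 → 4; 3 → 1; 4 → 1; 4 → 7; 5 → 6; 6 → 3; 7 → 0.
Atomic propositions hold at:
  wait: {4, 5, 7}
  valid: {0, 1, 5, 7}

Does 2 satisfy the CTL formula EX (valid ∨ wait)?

Sat(valid ∨ wait) = {0, 1, 4, 5, 7}
Sat(EX (valid ∨ wait)) = {s : some successor in {0, 1, 4, 5, 7}} = {0, 1, 2, 3, 4, 7}
2 ∈ Sat(EX (valid ∨ wait)) = {0, 1, 2, 3, 4, 7}, so the formula holds at 2.

Yes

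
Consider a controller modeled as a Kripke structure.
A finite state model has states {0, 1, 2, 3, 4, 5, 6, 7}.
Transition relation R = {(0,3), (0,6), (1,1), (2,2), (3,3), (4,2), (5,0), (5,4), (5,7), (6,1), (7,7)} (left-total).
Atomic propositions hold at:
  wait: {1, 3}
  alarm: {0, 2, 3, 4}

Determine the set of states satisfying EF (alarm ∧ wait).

Sat(alarm ∧ wait) = {3}
EF (alarm ∧ wait): least fixpoint, start Z0 = {3}, add states with some successor in Z. Z1 = {0, 3}; Z2 = {0, 3, 5}; fixed.
Sat(EF (alarm ∧ wait)) = {0, 3, 5}

{0, 3, 5}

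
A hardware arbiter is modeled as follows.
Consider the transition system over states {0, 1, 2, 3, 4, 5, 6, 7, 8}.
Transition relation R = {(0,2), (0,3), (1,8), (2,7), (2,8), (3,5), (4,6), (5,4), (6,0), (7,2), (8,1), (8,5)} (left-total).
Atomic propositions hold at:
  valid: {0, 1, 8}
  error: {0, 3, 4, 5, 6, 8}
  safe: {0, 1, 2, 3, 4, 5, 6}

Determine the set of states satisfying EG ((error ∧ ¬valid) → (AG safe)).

Sat(¬valid) = {2, 3, 4, 5, 6, 7}
Sat(error ∧ ¬valid) = {3, 4, 5, 6}
AG safe: greatest fixpoint, start Z0 = {0, 1, 2, 3, 4, 5, 6}, keep only states in Sat with every successor in Z. Z1 = {0, 3, 4, 5, 6}; Z2 = {3, 4, 5, 6}; Z3 = {3, 4, 5}; Z4 = {3, 5}; Z5 = {3}; Z6 = ∅; fixed.
Sat(AG safe) = ∅
Sat((error ∧ ¬valid) → (AG safe)) = {0, 1, 2, 7, 8}
EG ((error ∧ ¬valid) → (AG safe)): greatest fixpoint, start Z0 = {0, 1, 2, 7, 8}, keep only states in Sat with some successor in Z. Already a fixed point.
Sat(EG ((error ∧ ¬valid) → (AG safe))) = {0, 1, 2, 7, 8}

{0, 1, 2, 7, 8}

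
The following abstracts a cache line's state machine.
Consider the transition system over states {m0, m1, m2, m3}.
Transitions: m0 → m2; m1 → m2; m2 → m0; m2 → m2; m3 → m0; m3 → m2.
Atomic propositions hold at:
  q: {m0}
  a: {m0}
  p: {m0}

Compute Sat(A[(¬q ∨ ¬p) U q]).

{m0}

Sat(¬q) = {m1, m2, m3}
Sat(¬p) = {m1, m2, m3}
Sat(¬q ∨ ¬p) = {m1, m2, m3}
A[(¬q ∨ ¬p) U q]: least fixpoint, start Z0 = Sat(q) = {m0}, add states in Sat(¬q ∨ ¬p) with every successor in Z. Already a fixed point.
Sat(A[(¬q ∨ ¬p) U q]) = {m0}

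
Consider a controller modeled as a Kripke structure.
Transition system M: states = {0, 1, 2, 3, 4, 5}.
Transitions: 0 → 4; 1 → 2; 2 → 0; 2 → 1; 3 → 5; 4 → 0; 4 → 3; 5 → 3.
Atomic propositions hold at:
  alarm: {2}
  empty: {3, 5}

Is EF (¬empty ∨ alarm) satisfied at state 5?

Sat(¬empty) = {0, 1, 2, 4}
Sat(¬empty ∨ alarm) = {0, 1, 2, 4}
EF (¬empty ∨ alarm): least fixpoint, start Z0 = {0, 1, 2, 4}, add states with some successor in Z. Already a fixed point.
Sat(EF (¬empty ∨ alarm)) = {0, 1, 2, 4}
5 ∉ Sat(EF (¬empty ∨ alarm)) = {0, 1, 2, 4}, so the formula does not hold at 5.

No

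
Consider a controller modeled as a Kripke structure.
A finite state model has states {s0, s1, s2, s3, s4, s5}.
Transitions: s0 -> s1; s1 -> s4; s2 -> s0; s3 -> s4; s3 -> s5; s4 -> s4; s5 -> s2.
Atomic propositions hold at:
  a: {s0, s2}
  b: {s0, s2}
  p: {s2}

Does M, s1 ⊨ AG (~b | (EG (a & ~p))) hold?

Sat(~b) = {s1, s3, s4, s5}
Sat(~p) = {s0, s1, s3, s4, s5}
Sat(a & ~p) = {s0}
EG (a & ~p): greatest fixpoint, start Z0 = {s0}, keep only states in Sat with some successor in Z. Z1 = ∅; fixed.
Sat(EG (a & ~p)) = ∅
Sat(~b | (EG (a & ~p))) = {s1, s3, s4, s5}
AG (~b | (EG (a & ~p))): greatest fixpoint, start Z0 = {s1, s3, s4, s5}, keep only states in Sat with every successor in Z. Z1 = {s1, s3, s4}; Z2 = {s1, s4}; fixed.
Sat(AG (~b | (EG (a & ~p)))) = {s1, s4}
s1 ∈ Sat(AG (~b | (EG (a & ~p)))) = {s1, s4}, so the formula holds at s1.

Yes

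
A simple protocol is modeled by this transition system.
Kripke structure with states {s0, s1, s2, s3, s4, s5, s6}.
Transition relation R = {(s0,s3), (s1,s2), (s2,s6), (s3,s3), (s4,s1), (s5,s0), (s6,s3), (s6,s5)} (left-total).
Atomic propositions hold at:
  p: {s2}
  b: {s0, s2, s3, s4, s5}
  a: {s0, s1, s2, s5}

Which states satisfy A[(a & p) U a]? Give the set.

Sat(a & p) = {s2}
A[(a & p) U a]: least fixpoint, start Z0 = Sat(a) = {s0, s1, s2, s5}, add states in Sat(a & p) with every successor in Z. Already a fixed point.
Sat(A[(a & p) U a]) = {s0, s1, s2, s5}

{s0, s1, s2, s5}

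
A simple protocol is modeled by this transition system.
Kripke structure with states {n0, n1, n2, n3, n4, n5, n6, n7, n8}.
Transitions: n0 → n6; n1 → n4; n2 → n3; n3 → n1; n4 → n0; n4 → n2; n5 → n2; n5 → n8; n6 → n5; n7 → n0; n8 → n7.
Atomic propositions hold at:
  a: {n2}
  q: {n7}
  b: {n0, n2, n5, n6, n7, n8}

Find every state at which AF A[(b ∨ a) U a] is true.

Sat(b ∨ a) = {n0, n2, n5, n6, n7, n8}
A[(b ∨ a) U a]: least fixpoint, start Z0 = Sat(a) = {n2}, add states in Sat(b ∨ a) with every successor in Z. Already a fixed point.
Sat(A[(b ∨ a) U a]) = {n2}
AF A[(b ∨ a) U a]: least fixpoint, start Z0 = {n2}, add states with every successor in Z. Already a fixed point.
Sat(AF A[(b ∨ a) U a]) = {n2}

{n2}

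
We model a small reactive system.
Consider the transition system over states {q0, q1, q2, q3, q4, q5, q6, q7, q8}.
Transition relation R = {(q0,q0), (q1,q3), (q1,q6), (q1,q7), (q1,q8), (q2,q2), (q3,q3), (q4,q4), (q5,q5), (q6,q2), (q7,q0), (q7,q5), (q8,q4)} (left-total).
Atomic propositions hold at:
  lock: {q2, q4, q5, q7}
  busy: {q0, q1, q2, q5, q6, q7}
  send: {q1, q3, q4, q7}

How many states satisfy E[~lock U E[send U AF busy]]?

6

Sat(~lock) = {q0, q1, q3, q6, q8}
AF busy: least fixpoint, start Z0 = {q0, q1, q2, q5, q6, q7}, add states with every successor in Z. Already a fixed point.
Sat(AF busy) = {q0, q1, q2, q5, q6, q7}
E[send U AF busy]: least fixpoint, start Z0 = Sat(AF busy) = {q0, q1, q2, q5, q6, q7}, add states in Sat(send) with some successor in Z. Already a fixed point.
Sat(E[send U AF busy]) = {q0, q1, q2, q5, q6, q7}
E[~lock U E[send U AF busy]]: least fixpoint, start Z0 = Sat(E[send U AF busy]) = {q0, q1, q2, q5, q6, q7}, add states in Sat(~lock) with some successor in Z. Already a fixed point.
Sat(E[~lock U E[send U AF busy]]) = {q0, q1, q2, q5, q6, q7}
|Sat(E[~lock U E[send U AF busy]])| = |{q0, q1, q2, q5, q6, q7}| = 6.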